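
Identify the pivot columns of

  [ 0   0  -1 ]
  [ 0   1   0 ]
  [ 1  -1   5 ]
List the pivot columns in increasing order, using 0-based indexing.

Swap ρ1 and ρ3.
  [ 1  -1   5 ]
  [ 0   1   0 ]
  [ 0   0  -1 ]
Multiply ρ3 by -1.
  [ 1  -1  5 ]
  [ 0   1  0 ]
  [ 0   0  1 ]
Subtract 5 times ρ3 from ρ1.
  [ 1  -1  0 ]
  [ 0   1  0 ]
  [ 0   0  1 ]
Add ρ2 to ρ1.
  [ 1  0  0 ]
  [ 0  1  0 ]
  [ 0  0  1 ]
Pivot columns are the columns containing a leading 1.

0, 1, 2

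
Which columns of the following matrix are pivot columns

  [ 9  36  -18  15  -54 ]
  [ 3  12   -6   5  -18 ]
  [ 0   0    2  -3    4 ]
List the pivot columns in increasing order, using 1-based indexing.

ρ1 ← 1/9·ρ1
  [ 1   4  -2  5/3   -6 ]
  [ 3  12  -6    5  -18 ]
  [ 0   0   2   -3    4 ]
ρ2 ← ρ2 − 3·ρ1
  [ 1  4  -2  5/3  -6 ]
  [ 0  0   0    0   0 ]
  [ 0  0   2   -3   4 ]
ρ2 ↔ ρ3
  [ 1  4  -2  5/3  -6 ]
  [ 0  0   2   -3   4 ]
  [ 0  0   0    0   0 ]
ρ2 ← 1/2·ρ2
  [ 1  4  -2   5/3  -6 ]
  [ 0  0   1  -3/2   2 ]
  [ 0  0   0     0   0 ]
ρ1 ← ρ1 + 2·ρ2
  [ 1  4  0  -4/3  -2 ]
  [ 0  0  1  -3/2   2 ]
  [ 0  0  0     0   0 ]
Pivot columns are the columns containing a leading 1.

1, 3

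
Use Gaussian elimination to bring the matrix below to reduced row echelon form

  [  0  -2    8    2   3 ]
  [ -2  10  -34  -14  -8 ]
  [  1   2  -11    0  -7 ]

[[1, 0, -3, 2, 0], [0, 1, -4, -1, 0], [0, 0, 0, 0, 1]]

R1 <=> R2
  [ -2  10  -34  -14  -8 ]
  [  0  -2    8    2   3 ]
  [  1   2  -11    0  -7 ]
R1 -> -1/2·R1
  [ 1  -5   17  7   4 ]
  [ 0  -2    8  2   3 ]
  [ 1   2  -11  0  -7 ]
R3 -> R3 − R1
  [ 1  -5   17   7    4 ]
  [ 0  -2    8   2    3 ]
  [ 0   7  -28  -7  -11 ]
R2 -> -1/2·R2
  [ 1  -5   17   7     4 ]
  [ 0   1   -4  -1  -3/2 ]
  [ 0   7  -28  -7   -11 ]
R3 -> R3 − 7·R2
  [ 1  -5  17   7     4 ]
  [ 0   1  -4  -1  -3/2 ]
  [ 0   0   0   0  -1/2 ]
R3 -> -2·R3
  [ 1  -5  17   7     4 ]
  [ 0   1  -4  -1  -3/2 ]
  [ 0   0   0   0     1 ]
R2 -> R2 + 3/2·R3
  [ 1  -5  17   7  4 ]
  [ 0   1  -4  -1  0 ]
  [ 0   0   0   0  1 ]
R1 -> R1 − 4·R3
  [ 1  -5  17   7  0 ]
  [ 0   1  -4  -1  0 ]
  [ 0   0   0   0  1 ]
R1 -> R1 + 5·R2
  [ 1  0  -3   2  0 ]
  [ 0  1  -4  -1  0 ]
  [ 0  0   0   0  1 ]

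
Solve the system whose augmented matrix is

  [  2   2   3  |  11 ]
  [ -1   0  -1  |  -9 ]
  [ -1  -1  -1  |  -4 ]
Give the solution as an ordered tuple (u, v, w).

Multiply r1 by 1/2.
Add r1 to r2.
Add r1 to r3.
Multiply r3 by 2.
Subtract 1/2 times r3 from r2.
Subtract 3/2 times r3 from r1.
Subtract r2 from r1.
Reading off the last column: u = 6, v = -5, w = 3.

(6, -5, 3)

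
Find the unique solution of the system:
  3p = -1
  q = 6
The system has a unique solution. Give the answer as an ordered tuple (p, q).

(-1/3, 6)

Form the augmented matrix and row-reduce:
  [ 3  0  |  -1 ]
  [ 0  1  |   6 ]
R1 -> 1/3·R1
  [ 1  0  |  -1/3 ]
  [ 0  1  |     6 ]
Reading off the last column: p = -1/3, q = 6.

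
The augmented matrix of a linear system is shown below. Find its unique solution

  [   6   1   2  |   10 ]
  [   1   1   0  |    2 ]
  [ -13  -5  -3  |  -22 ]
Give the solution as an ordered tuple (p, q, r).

R1 ← 1/6·R1
  [   1  1/6  1/3  |  5/3 ]
  [   1    1    0  |    2 ]
  [ -13   -5   -3  |  -22 ]
R2 ← R2 − R1
  [   1  1/6   1/3  |  5/3 ]
  [   0  5/6  -1/3  |  1/3 ]
  [ -13   -5    -3  |  -22 ]
R3 ← R3 + 13·R1
  [ 1    1/6   1/3  |   5/3 ]
  [ 0    5/6  -1/3  |   1/3 ]
  [ 0  -17/6   4/3  |  -1/3 ]
R2 ← 6/5·R2
  [ 1    1/6   1/3  |   5/3 ]
  [ 0      1  -2/5  |   2/5 ]
  [ 0  -17/6   4/3  |  -1/3 ]
R3 ← R3 + 17/6·R2
  [ 1  1/6   1/3  |  5/3 ]
  [ 0    1  -2/5  |  2/5 ]
  [ 0    0   1/5  |  4/5 ]
R3 ← 5·R3
  [ 1  1/6   1/3  |  5/3 ]
  [ 0    1  -2/5  |  2/5 ]
  [ 0    0     1  |    4 ]
R2 ← R2 + 2/5·R3
  [ 1  1/6  1/3  |  5/3 ]
  [ 0    1    0  |    2 ]
  [ 0    0    1  |    4 ]
R1 ← R1 − 1/3·R3
  [ 1  1/6  0  |  1/3 ]
  [ 0    1  0  |    2 ]
  [ 0    0  1  |    4 ]
R1 ← R1 − 1/6·R2
  [ 1  0  0  |  0 ]
  [ 0  1  0  |  2 ]
  [ 0  0  1  |  4 ]
Reading off the last column: p = 0, q = 2, r = 4.

(0, 2, 4)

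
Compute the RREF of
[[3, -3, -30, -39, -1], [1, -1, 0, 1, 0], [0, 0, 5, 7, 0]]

[[1, -1, 0, 1, 0], [0, 0, 1, 7/5, 0], [0, 0, 0, 0, 1]]

r1 → 1/3·r1
  [ 1  -1  -10  -13  -1/3 ]
  [ 1  -1    0    1     0 ]
  [ 0   0    5    7     0 ]
r2 → r2 − r1
  [ 1  -1  -10  -13  -1/3 ]
  [ 0   0   10   14   1/3 ]
  [ 0   0    5    7     0 ]
r2 → 1/10·r2
  [ 1  -1  -10  -13  -1/3 ]
  [ 0   0    1  7/5  1/30 ]
  [ 0   0    5    7     0 ]
r3 → r3 − 5·r2
  [ 1  -1  -10  -13  -1/3 ]
  [ 0   0    1  7/5  1/30 ]
  [ 0   0    0    0  -1/6 ]
r3 → -6·r3
  [ 1  -1  -10  -13  -1/3 ]
  [ 0   0    1  7/5  1/30 ]
  [ 0   0    0    0     1 ]
r2 → r2 − 1/30·r3
  [ 1  -1  -10  -13  -1/3 ]
  [ 0   0    1  7/5     0 ]
  [ 0   0    0    0     1 ]
r1 → r1 + 1/3·r3
  [ 1  -1  -10  -13  0 ]
  [ 0   0    1  7/5  0 ]
  [ 0   0    0    0  1 ]
r1 → r1 + 10·r2
  [ 1  -1  0    1  0 ]
  [ 0   0  1  7/5  0 ]
  [ 0   0  0    0  1 ]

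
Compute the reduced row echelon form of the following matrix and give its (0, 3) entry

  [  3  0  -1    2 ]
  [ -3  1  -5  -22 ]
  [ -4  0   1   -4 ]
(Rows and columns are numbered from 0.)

Multiply R1 by 1/3.
  [  1  0  -1/3  2/3 ]
  [ -3  1    -5  -22 ]
  [ -4  0     1   -4 ]
Add 3 times R1 to R2.
  [  1  0  -1/3  2/3 ]
  [  0  1    -6  -20 ]
  [ -4  0     1   -4 ]
Add 4 times R1 to R3.
  [ 1  0  -1/3   2/3 ]
  [ 0  1    -6   -20 ]
  [ 0  0  -1/3  -4/3 ]
Multiply R3 by -3.
  [ 1  0  -1/3  2/3 ]
  [ 0  1    -6  -20 ]
  [ 0  0     1    4 ]
Add 6 times R3 to R2.
  [ 1  0  -1/3  2/3 ]
  [ 0  1     0    4 ]
  [ 0  0     1    4 ]
Add 1/3 times R3 to R1.
  [ 1  0  0  2 ]
  [ 0  1  0  4 ]
  [ 0  0  1  4 ]

2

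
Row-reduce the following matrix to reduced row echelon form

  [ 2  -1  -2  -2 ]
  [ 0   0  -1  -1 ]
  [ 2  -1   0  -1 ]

r1 ← 1/2·r1
r3 ← r3 − 2·r1
r2 ← -1·r2
r3 ← r3 − 2·r2
r3 ← -1·r3
r2 ← r2 − r3
r1 ← r1 + r3
r1 ← r1 + r2

[[1, -1/2, 0, 0], [0, 0, 1, 0], [0, 0, 0, 1]]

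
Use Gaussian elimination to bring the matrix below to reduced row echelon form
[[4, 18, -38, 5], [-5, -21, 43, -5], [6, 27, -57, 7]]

R1 := 1/4·R1
R2 := R2 + 5·R1
R3 := R3 − 6·R1
R2 := 2/3·R2
R3 := -2·R3
R2 := R2 − 5/6·R3
R1 := R1 − 5/4·R3
R1 := R1 − 9/2·R2

[[1, 0, 4, 0], [0, 1, -3, 0], [0, 0, 0, 1]]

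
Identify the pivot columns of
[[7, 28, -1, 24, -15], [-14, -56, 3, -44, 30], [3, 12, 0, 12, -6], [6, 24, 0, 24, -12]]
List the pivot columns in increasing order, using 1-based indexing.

1, 3, 5

ρ1 ← 1/7·ρ1
  [   1    4  -1/7  24/7  -15/7 ]
  [ -14  -56     3   -44     30 ]
  [   3   12     0    12     -6 ]
  [   6   24     0    24    -12 ]
ρ2 ← ρ2 + 14·ρ1
  [ 1   4  -1/7  24/7  -15/7 ]
  [ 0   0     1     4      0 ]
  [ 3  12     0    12     -6 ]
  [ 6  24     0    24    -12 ]
ρ3 ← ρ3 − 3·ρ1
  [ 1   4  -1/7  24/7  -15/7 ]
  [ 0   0     1     4      0 ]
  [ 0   0   3/7  12/7    3/7 ]
  [ 6  24     0    24    -12 ]
ρ4 ← ρ4 − 6·ρ1
  [ 1  4  -1/7  24/7  -15/7 ]
  [ 0  0     1     4      0 ]
  [ 0  0   3/7  12/7    3/7 ]
  [ 0  0   6/7  24/7    6/7 ]
ρ3 ← ρ3 − 3/7·ρ2
  [ 1  4  -1/7  24/7  -15/7 ]
  [ 0  0     1     4      0 ]
  [ 0  0     0     0    3/7 ]
  [ 0  0   6/7  24/7    6/7 ]
ρ4 ← ρ4 − 6/7·ρ2
  [ 1  4  -1/7  24/7  -15/7 ]
  [ 0  0     1     4      0 ]
  [ 0  0     0     0    3/7 ]
  [ 0  0     0     0    6/7 ]
ρ3 ← 7/3·ρ3
  [ 1  4  -1/7  24/7  -15/7 ]
  [ 0  0     1     4      0 ]
  [ 0  0     0     0      1 ]
  [ 0  0     0     0    6/7 ]
ρ4 ← ρ4 − 6/7·ρ3
  [ 1  4  -1/7  24/7  -15/7 ]
  [ 0  0     1     4      0 ]
  [ 0  0     0     0      1 ]
  [ 0  0     0     0      0 ]
ρ1 ← ρ1 + 15/7·ρ3
  [ 1  4  -1/7  24/7  0 ]
  [ 0  0     1     4  0 ]
  [ 0  0     0     0  1 ]
  [ 0  0     0     0  0 ]
ρ1 ← ρ1 + 1/7·ρ2
  [ 1  4  0  4  0 ]
  [ 0  0  1  4  0 ]
  [ 0  0  0  0  1 ]
  [ 0  0  0  0  0 ]
Pivot columns are the columns containing a leading 1.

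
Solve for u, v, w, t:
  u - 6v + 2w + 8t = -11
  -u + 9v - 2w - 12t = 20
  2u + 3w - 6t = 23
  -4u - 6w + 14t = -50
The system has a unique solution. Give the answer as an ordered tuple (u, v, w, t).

Form the augmented matrix and row-reduce:
  [  1  -6   2    8  |  -11 ]
  [ -1   9  -2  -12  |   20 ]
  [  2   0   3   -6  |   23 ]
  [ -4   0  -6   14  |  -50 ]
ρ2 → ρ2 + ρ1
  [  1  -6   2   8  |  -11 ]
  [  0   3   0  -4  |    9 ]
  [  2   0   3  -6  |   23 ]
  [ -4   0  -6  14  |  -50 ]
ρ3 → ρ3 − 2·ρ1
  [  1  -6   2    8  |  -11 ]
  [  0   3   0   -4  |    9 ]
  [  0  12  -1  -22  |   45 ]
  [ -4   0  -6   14  |  -50 ]
ρ4 → ρ4 + 4·ρ1
  [ 1   -6   2    8  |  -11 ]
  [ 0    3   0   -4  |    9 ]
  [ 0   12  -1  -22  |   45 ]
  [ 0  -24   2   46  |  -94 ]
ρ2 → 1/3·ρ2
  [ 1   -6   2     8  |  -11 ]
  [ 0    1   0  -4/3  |    3 ]
  [ 0   12  -1   -22  |   45 ]
  [ 0  -24   2    46  |  -94 ]
ρ3 → ρ3 − 12·ρ2
  [ 1   -6   2     8  |  -11 ]
  [ 0    1   0  -4/3  |    3 ]
  [ 0    0  -1    -6  |    9 ]
  [ 0  -24   2    46  |  -94 ]
ρ4 → ρ4 + 24·ρ2
  [ 1  -6   2     8  |  -11 ]
  [ 0   1   0  -4/3  |    3 ]
  [ 0   0  -1    -6  |    9 ]
  [ 0   0   2    14  |  -22 ]
ρ3 → -1·ρ3
  [ 1  -6  2     8  |  -11 ]
  [ 0   1  0  -4/3  |    3 ]
  [ 0   0  1     6  |   -9 ]
  [ 0   0  2    14  |  -22 ]
ρ4 → ρ4 − 2·ρ3
  [ 1  -6  2     8  |  -11 ]
  [ 0   1  0  -4/3  |    3 ]
  [ 0   0  1     6  |   -9 ]
  [ 0   0  0     2  |   -4 ]
ρ4 → 1/2·ρ4
  [ 1  -6  2     8  |  -11 ]
  [ 0   1  0  -4/3  |    3 ]
  [ 0   0  1     6  |   -9 ]
  [ 0   0  0     1  |   -2 ]
ρ3 → ρ3 − 6·ρ4
  [ 1  -6  2     8  |  -11 ]
  [ 0   1  0  -4/3  |    3 ]
  [ 0   0  1     0  |    3 ]
  [ 0   0  0     1  |   -2 ]
ρ2 → ρ2 + 4/3·ρ4
  [ 1  -6  2  8  |  -11 ]
  [ 0   1  0  0  |  1/3 ]
  [ 0   0  1  0  |    3 ]
  [ 0   0  0  1  |   -2 ]
ρ1 → ρ1 − 8·ρ4
  [ 1  -6  2  0  |    5 ]
  [ 0   1  0  0  |  1/3 ]
  [ 0   0  1  0  |    3 ]
  [ 0   0  0  1  |   -2 ]
ρ1 → ρ1 − 2·ρ3
  [ 1  -6  0  0  |   -1 ]
  [ 0   1  0  0  |  1/3 ]
  [ 0   0  1  0  |    3 ]
  [ 0   0  0  1  |   -2 ]
ρ1 → ρ1 + 6·ρ2
  [ 1  0  0  0  |    1 ]
  [ 0  1  0  0  |  1/3 ]
  [ 0  0  1  0  |    3 ]
  [ 0  0  0  1  |   -2 ]
Reading off the last column: u = 1, v = 1/3, w = 3, t = -2.

(1, 1/3, 3, -2)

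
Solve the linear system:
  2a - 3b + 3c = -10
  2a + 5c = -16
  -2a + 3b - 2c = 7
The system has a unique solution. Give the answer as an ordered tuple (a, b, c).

Form the augmented matrix and row-reduce:
  [  2  -3   3  |  -10 ]
  [  2   0   5  |  -16 ]
  [ -2   3  -2  |    7 ]
R1 → 1/2·R1
  [  1  -3/2  3/2  |   -5 ]
  [  2     0    5  |  -16 ]
  [ -2     3   -2  |    7 ]
R2 → R2 − 2·R1
  [  1  -3/2  3/2  |  -5 ]
  [  0     3    2  |  -6 ]
  [ -2     3   -2  |   7 ]
R3 → R3 + 2·R1
  [ 1  -3/2  3/2  |  -5 ]
  [ 0     3    2  |  -6 ]
  [ 0     0    1  |  -3 ]
R2 → 1/3·R2
  [ 1  -3/2  3/2  |  -5 ]
  [ 0     1  2/3  |  -2 ]
  [ 0     0    1  |  -3 ]
R2 → R2 − 2/3·R3
  [ 1  -3/2  3/2  |  -5 ]
  [ 0     1    0  |   0 ]
  [ 0     0    1  |  -3 ]
R1 → R1 − 3/2·R3
  [ 1  -3/2  0  |  -1/2 ]
  [ 0     1  0  |     0 ]
  [ 0     0  1  |    -3 ]
R1 → R1 + 3/2·R2
  [ 1  0  0  |  -1/2 ]
  [ 0  1  0  |     0 ]
  [ 0  0  1  |    -3 ]
Reading off the last column: a = -1/2, b = 0, c = -3.

(-1/2, 0, -3)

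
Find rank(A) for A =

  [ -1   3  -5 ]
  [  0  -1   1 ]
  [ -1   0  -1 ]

rank = 3

R1 ← -1·R1
  [  1  -3   5 ]
  [  0  -1   1 ]
  [ -1   0  -1 ]
R3 ← R3 + R1
  [ 1  -3  5 ]
  [ 0  -1  1 ]
  [ 0  -3  4 ]
R2 ← -1·R2
  [ 1  -3   5 ]
  [ 0   1  -1 ]
  [ 0  -3   4 ]
R3 ← R3 + 3·R2
  [ 1  -3   5 ]
  [ 0   1  -1 ]
  [ 0   0   1 ]
R2 ← R2 + R3
  [ 1  -3  5 ]
  [ 0   1  0 ]
  [ 0   0  1 ]
R1 ← R1 − 5·R3
  [ 1  -3  0 ]
  [ 0   1  0 ]
  [ 0   0  1 ]
R1 ← R1 + 3·R2
  [ 1  0  0 ]
  [ 0  1  0 ]
  [ 0  0  1 ]
The reduced form has 3 nonzero rows.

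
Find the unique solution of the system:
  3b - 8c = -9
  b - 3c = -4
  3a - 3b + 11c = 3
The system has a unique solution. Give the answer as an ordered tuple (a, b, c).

Form the augmented matrix and row-reduce:
  [ 0   3  -8  |  -9 ]
  [ 0   1  -3  |  -4 ]
  [ 3  -3  11  |   3 ]
Swap R1 and R3.
  [ 3  -3  11  |   3 ]
  [ 0   1  -3  |  -4 ]
  [ 0   3  -8  |  -9 ]
Multiply R1 by 1/3.
  [ 1  -1  11/3  |   1 ]
  [ 0   1    -3  |  -4 ]
  [ 0   3    -8  |  -9 ]
Subtract 3 times R2 from R3.
  [ 1  -1  11/3  |   1 ]
  [ 0   1    -3  |  -4 ]
  [ 0   0     1  |   3 ]
Add 3 times R3 to R2.
  [ 1  -1  11/3  |  1 ]
  [ 0   1     0  |  5 ]
  [ 0   0     1  |  3 ]
Subtract 11/3 times R3 from R1.
  [ 1  -1  0  |  -10 ]
  [ 0   1  0  |    5 ]
  [ 0   0  1  |    3 ]
Add R2 to R1.
  [ 1  0  0  |  -5 ]
  [ 0  1  0  |   5 ]
  [ 0  0  1  |   3 ]
Reading off the last column: a = -5, b = 5, c = 3.

(-5, 5, 3)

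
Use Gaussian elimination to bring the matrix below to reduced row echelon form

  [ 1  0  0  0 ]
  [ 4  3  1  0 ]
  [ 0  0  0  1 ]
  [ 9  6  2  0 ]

r2 → r2 − 4·r1
r4 → r4 − 9·r1
r2 → 1/3·r2
r4 → r4 − 6·r2

[[1, 0, 0, 0], [0, 1, 1/3, 0], [0, 0, 0, 1], [0, 0, 0, 0]]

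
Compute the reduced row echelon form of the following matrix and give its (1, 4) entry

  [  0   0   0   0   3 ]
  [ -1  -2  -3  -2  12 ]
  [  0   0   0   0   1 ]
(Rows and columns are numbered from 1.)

R1 <-> R2
  [ -1  -2  -3  -2  12 ]
  [  0   0   0   0   3 ]
  [  0   0   0   0   1 ]
R1 → -1·R1
  [ 1  2  3  2  -12 ]
  [ 0  0  0  0    3 ]
  [ 0  0  0  0    1 ]
R2 → 1/3·R2
  [ 1  2  3  2  -12 ]
  [ 0  0  0  0    1 ]
  [ 0  0  0  0    1 ]
R3 → R3 − R2
  [ 1  2  3  2  -12 ]
  [ 0  0  0  0    1 ]
  [ 0  0  0  0    0 ]
R1 → R1 + 12·R2
  [ 1  2  3  2  0 ]
  [ 0  0  0  0  1 ]
  [ 0  0  0  0  0 ]

2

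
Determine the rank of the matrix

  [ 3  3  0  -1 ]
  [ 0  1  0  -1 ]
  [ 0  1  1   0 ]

r1 → 1/3·r1
  [ 1  1  0  -1/3 ]
  [ 0  1  0    -1 ]
  [ 0  1  1     0 ]
r3 → r3 − r2
  [ 1  1  0  -1/3 ]
  [ 0  1  0    -1 ]
  [ 0  0  1     1 ]
r1 → r1 − r2
  [ 1  0  0  2/3 ]
  [ 0  1  0   -1 ]
  [ 0  0  1    1 ]
The reduced form has 3 nonzero rows.

rank = 3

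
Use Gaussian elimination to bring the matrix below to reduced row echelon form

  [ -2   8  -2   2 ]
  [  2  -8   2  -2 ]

[[1, -4, 1, -1], [0, 0, 0, 0]]

R1 -> -1/2·R1
  [ 1  -4  1  -1 ]
  [ 2  -8  2  -2 ]
R2 -> R2 − 2·R1
  [ 1  -4  1  -1 ]
  [ 0   0  0   0 ]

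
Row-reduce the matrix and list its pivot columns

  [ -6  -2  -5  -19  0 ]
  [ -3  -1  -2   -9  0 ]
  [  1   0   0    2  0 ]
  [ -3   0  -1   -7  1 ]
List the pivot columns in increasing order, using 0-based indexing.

0, 1, 2, 4

r1 -> -1/6·r1
  [  1  1/3  5/6  19/6  0 ]
  [ -3   -1   -2    -9  0 ]
  [  1    0    0     2  0 ]
  [ -3    0   -1    -7  1 ]
r2 -> r2 + 3·r1
  [  1  1/3  5/6  19/6  0 ]
  [  0    0  1/2   1/2  0 ]
  [  1    0    0     2  0 ]
  [ -3    0   -1    -7  1 ]
r3 -> r3 − r1
  [  1   1/3   5/6  19/6  0 ]
  [  0     0   1/2   1/2  0 ]
  [  0  -1/3  -5/6  -7/6  0 ]
  [ -3     0    -1    -7  1 ]
r4 -> r4 + 3·r1
  [ 1   1/3   5/6  19/6  0 ]
  [ 0     0   1/2   1/2  0 ]
  [ 0  -1/3  -5/6  -7/6  0 ]
  [ 0     1   3/2   5/2  1 ]
r2 ↔ r3
  [ 1   1/3   5/6  19/6  0 ]
  [ 0  -1/3  -5/6  -7/6  0 ]
  [ 0     0   1/2   1/2  0 ]
  [ 0     1   3/2   5/2  1 ]
r2 -> -3·r2
  [ 1  1/3  5/6  19/6  0 ]
  [ 0    1  5/2   7/2  0 ]
  [ 0    0  1/2   1/2  0 ]
  [ 0    1  3/2   5/2  1 ]
r4 -> r4 − r2
  [ 1  1/3  5/6  19/6  0 ]
  [ 0    1  5/2   7/2  0 ]
  [ 0    0  1/2   1/2  0 ]
  [ 0    0   -1    -1  1 ]
r3 -> 2·r3
  [ 1  1/3  5/6  19/6  0 ]
  [ 0    1  5/2   7/2  0 ]
  [ 0    0    1     1  0 ]
  [ 0    0   -1    -1  1 ]
r4 -> r4 + r3
  [ 1  1/3  5/6  19/6  0 ]
  [ 0    1  5/2   7/2  0 ]
  [ 0    0    1     1  0 ]
  [ 0    0    0     0  1 ]
r2 -> r2 − 5/2·r3
  [ 1  1/3  5/6  19/6  0 ]
  [ 0    1    0     1  0 ]
  [ 0    0    1     1  0 ]
  [ 0    0    0     0  1 ]
r1 -> r1 − 5/6·r3
  [ 1  1/3  0  7/3  0 ]
  [ 0    1  0    1  0 ]
  [ 0    0  1    1  0 ]
  [ 0    0  0    0  1 ]
r1 -> r1 − 1/3·r2
  [ 1  0  0  2  0 ]
  [ 0  1  0  1  0 ]
  [ 0  0  1  1  0 ]
  [ 0  0  0  0  1 ]
Pivot columns are the columns containing a leading 1.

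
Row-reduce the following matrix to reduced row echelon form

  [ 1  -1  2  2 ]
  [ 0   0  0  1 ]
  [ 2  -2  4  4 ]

R3 ← R3 − 2·R1
  [ 1  -1  2  2 ]
  [ 0   0  0  1 ]
  [ 0   0  0  0 ]
R1 ← R1 − 2·R2
  [ 1  -1  2  0 ]
  [ 0   0  0  1 ]
  [ 0   0  0  0 ]

[[1, -1, 2, 0], [0, 0, 0, 1], [0, 0, 0, 0]]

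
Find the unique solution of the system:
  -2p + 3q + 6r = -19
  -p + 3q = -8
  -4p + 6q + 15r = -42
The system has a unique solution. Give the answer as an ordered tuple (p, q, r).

Form the augmented matrix and row-reduce:
  [ -2  3   6  |  -19 ]
  [ -1  3   0  |   -8 ]
  [ -4  6  15  |  -42 ]
R1 ← -1/2·R1
  [  1  -3/2  -3  |  19/2 ]
  [ -1     3   0  |    -8 ]
  [ -4     6  15  |   -42 ]
R2 ← R2 + R1
  [  1  -3/2  -3  |  19/2 ]
  [  0   3/2  -3  |   3/2 ]
  [ -4     6  15  |   -42 ]
R3 ← R3 + 4·R1
  [ 1  -3/2  -3  |  19/2 ]
  [ 0   3/2  -3  |   3/2 ]
  [ 0     0   3  |    -4 ]
R2 ← 2/3·R2
  [ 1  -3/2  -3  |  19/2 ]
  [ 0     1  -2  |     1 ]
  [ 0     0   3  |    -4 ]
R3 ← 1/3·R3
  [ 1  -3/2  -3  |  19/2 ]
  [ 0     1  -2  |     1 ]
  [ 0     0   1  |  -4/3 ]
R2 ← R2 + 2·R3
  [ 1  -3/2  -3  |  19/2 ]
  [ 0     1   0  |  -5/3 ]
  [ 0     0   1  |  -4/3 ]
R1 ← R1 + 3·R3
  [ 1  -3/2  0  |  11/2 ]
  [ 0     1  0  |  -5/3 ]
  [ 0     0  1  |  -4/3 ]
R1 ← R1 + 3/2·R2
  [ 1  0  0  |     3 ]
  [ 0  1  0  |  -5/3 ]
  [ 0  0  1  |  -4/3 ]
Reading off the last column: p = 3, q = -5/3, r = -4/3.

(3, -5/3, -4/3)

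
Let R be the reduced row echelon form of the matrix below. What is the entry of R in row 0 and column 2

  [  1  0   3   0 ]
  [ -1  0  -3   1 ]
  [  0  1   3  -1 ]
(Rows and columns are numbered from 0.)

3

Add ρ1 to ρ2.
  [ 1  0  3   0 ]
  [ 0  0  0   1 ]
  [ 0  1  3  -1 ]
Swap ρ2 and ρ3.
  [ 1  0  3   0 ]
  [ 0  1  3  -1 ]
  [ 0  0  0   1 ]
Add ρ3 to ρ2.
  [ 1  0  3  0 ]
  [ 0  1  3  0 ]
  [ 0  0  0  1 ]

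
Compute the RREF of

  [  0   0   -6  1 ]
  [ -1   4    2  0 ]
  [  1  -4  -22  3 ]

[[1, -4, 0, 0], [0, 0, 1, 0], [0, 0, 0, 1]]

R1 <-> R2
  [ -1   4    2  0 ]
  [  0   0   -6  1 ]
  [  1  -4  -22  3 ]
R1 := -1·R1
  [ 1  -4   -2  0 ]
  [ 0   0   -6  1 ]
  [ 1  -4  -22  3 ]
R3 := R3 − R1
  [ 1  -4   -2  0 ]
  [ 0   0   -6  1 ]
  [ 0   0  -20  3 ]
R2 := -1/6·R2
  [ 1  -4   -2     0 ]
  [ 0   0    1  -1/6 ]
  [ 0   0  -20     3 ]
R3 := R3 + 20·R2
  [ 1  -4  -2     0 ]
  [ 0   0   1  -1/6 ]
  [ 0   0   0  -1/3 ]
R3 := -3·R3
  [ 1  -4  -2     0 ]
  [ 0   0   1  -1/6 ]
  [ 0   0   0     1 ]
R2 := R2 + 1/6·R3
  [ 1  -4  -2  0 ]
  [ 0   0   1  0 ]
  [ 0   0   0  1 ]
R1 := R1 + 2·R2
  [ 1  -4  0  0 ]
  [ 0   0  1  0 ]
  [ 0   0  0  1 ]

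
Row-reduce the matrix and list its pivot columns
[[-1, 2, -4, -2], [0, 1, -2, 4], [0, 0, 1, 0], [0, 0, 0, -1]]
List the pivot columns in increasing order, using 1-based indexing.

1, 2, 3, 4

Multiply R1 by -1.
  [ 1  -2   4   2 ]
  [ 0   1  -2   4 ]
  [ 0   0   1   0 ]
  [ 0   0   0  -1 ]
Multiply R4 by -1.
  [ 1  -2   4  2 ]
  [ 0   1  -2  4 ]
  [ 0   0   1  0 ]
  [ 0   0   0  1 ]
Subtract 4 times R4 from R2.
  [ 1  -2   4  2 ]
  [ 0   1  -2  0 ]
  [ 0   0   1  0 ]
  [ 0   0   0  1 ]
Subtract 2 times R4 from R1.
  [ 1  -2   4  0 ]
  [ 0   1  -2  0 ]
  [ 0   0   1  0 ]
  [ 0   0   0  1 ]
Add 2 times R3 to R2.
  [ 1  -2  4  0 ]
  [ 0   1  0  0 ]
  [ 0   0  1  0 ]
  [ 0   0  0  1 ]
Subtract 4 times R3 from R1.
  [ 1  -2  0  0 ]
  [ 0   1  0  0 ]
  [ 0   0  1  0 ]
  [ 0   0  0  1 ]
Add 2 times R2 to R1.
  [ 1  0  0  0 ]
  [ 0  1  0  0 ]
  [ 0  0  1  0 ]
  [ 0  0  0  1 ]
Pivot columns are the columns containing a leading 1.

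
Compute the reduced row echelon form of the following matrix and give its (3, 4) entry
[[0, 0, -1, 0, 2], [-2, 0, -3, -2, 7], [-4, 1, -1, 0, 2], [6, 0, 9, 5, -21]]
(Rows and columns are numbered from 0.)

0

r1 <-> r2
  [ -2  0  -3  -2    7 ]
  [  0  0  -1   0    2 ]
  [ -4  1  -1   0    2 ]
  [  6  0   9   5  -21 ]
r1 := -1/2·r1
  [  1  0  3/2  1  -7/2 ]
  [  0  0   -1  0     2 ]
  [ -4  1   -1  0     2 ]
  [  6  0    9  5   -21 ]
r3 := r3 + 4·r1
  [ 1  0  3/2  1  -7/2 ]
  [ 0  0   -1  0     2 ]
  [ 0  1    5  4   -12 ]
  [ 6  0    9  5   -21 ]
r4 := r4 − 6·r1
  [ 1  0  3/2   1  -7/2 ]
  [ 0  0   -1   0     2 ]
  [ 0  1    5   4   -12 ]
  [ 0  0    0  -1     0 ]
r2 <-> r3
  [ 1  0  3/2   1  -7/2 ]
  [ 0  1    5   4   -12 ]
  [ 0  0   -1   0     2 ]
  [ 0  0    0  -1     0 ]
r3 := -1·r3
  [ 1  0  3/2   1  -7/2 ]
  [ 0  1    5   4   -12 ]
  [ 0  0    1   0    -2 ]
  [ 0  0    0  -1     0 ]
r4 := -1·r4
  [ 1  0  3/2  1  -7/2 ]
  [ 0  1    5  4   -12 ]
  [ 0  0    1  0    -2 ]
  [ 0  0    0  1     0 ]
r2 := r2 − 4·r4
  [ 1  0  3/2  1  -7/2 ]
  [ 0  1    5  0   -12 ]
  [ 0  0    1  0    -2 ]
  [ 0  0    0  1     0 ]
r1 := r1 − r4
  [ 1  0  3/2  0  -7/2 ]
  [ 0  1    5  0   -12 ]
  [ 0  0    1  0    -2 ]
  [ 0  0    0  1     0 ]
r2 := r2 − 5·r3
  [ 1  0  3/2  0  -7/2 ]
  [ 0  1    0  0    -2 ]
  [ 0  0    1  0    -2 ]
  [ 0  0    0  1     0 ]
r1 := r1 − 3/2·r3
  [ 1  0  0  0  -1/2 ]
  [ 0  1  0  0    -2 ]
  [ 0  0  1  0    -2 ]
  [ 0  0  0  1     0 ]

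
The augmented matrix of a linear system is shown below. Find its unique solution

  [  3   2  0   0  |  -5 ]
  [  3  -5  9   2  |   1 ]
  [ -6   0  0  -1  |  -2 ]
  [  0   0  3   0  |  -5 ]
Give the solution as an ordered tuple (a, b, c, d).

(1/3, -3, -5/3, 0)

R1 ← 1/3·R1
  [  1  2/3  0   0  |  -5/3 ]
  [  3   -5  9   2  |     1 ]
  [ -6    0  0  -1  |    -2 ]
  [  0    0  3   0  |    -5 ]
R2 ← R2 − 3·R1
  [  1  2/3  0   0  |  -5/3 ]
  [  0   -7  9   2  |     6 ]
  [ -6    0  0  -1  |    -2 ]
  [  0    0  3   0  |    -5 ]
R3 ← R3 + 6·R1
  [ 1  2/3  0   0  |  -5/3 ]
  [ 0   -7  9   2  |     6 ]
  [ 0    4  0  -1  |   -12 ]
  [ 0    0  3   0  |    -5 ]
R2 ← -1/7·R2
  [ 1  2/3     0     0  |  -5/3 ]
  [ 0    1  -9/7  -2/7  |  -6/7 ]
  [ 0    4     0    -1  |   -12 ]
  [ 0    0     3     0  |    -5 ]
R3 ← R3 − 4·R2
  [ 1  2/3     0     0  |   -5/3 ]
  [ 0    1  -9/7  -2/7  |   -6/7 ]
  [ 0    0  36/7   1/7  |  -60/7 ]
  [ 0    0     3     0  |     -5 ]
R3 ← 7/36·R3
  [ 1  2/3     0     0  |  -5/3 ]
  [ 0    1  -9/7  -2/7  |  -6/7 ]
  [ 0    0     1  1/36  |  -5/3 ]
  [ 0    0     3     0  |    -5 ]
R4 ← R4 − 3·R3
  [ 1  2/3     0      0  |  -5/3 ]
  [ 0    1  -9/7   -2/7  |  -6/7 ]
  [ 0    0     1   1/36  |  -5/3 ]
  [ 0    0     0  -1/12  |     0 ]
R4 ← -12·R4
  [ 1  2/3     0     0  |  -5/3 ]
  [ 0    1  -9/7  -2/7  |  -6/7 ]
  [ 0    0     1  1/36  |  -5/3 ]
  [ 0    0     0     1  |     0 ]
R3 ← R3 − 1/36·R4
  [ 1  2/3     0     0  |  -5/3 ]
  [ 0    1  -9/7  -2/7  |  -6/7 ]
  [ 0    0     1     0  |  -5/3 ]
  [ 0    0     0     1  |     0 ]
R2 ← R2 + 2/7·R4
  [ 1  2/3     0  0  |  -5/3 ]
  [ 0    1  -9/7  0  |  -6/7 ]
  [ 0    0     1  0  |  -5/3 ]
  [ 0    0     0  1  |     0 ]
R2 ← R2 + 9/7·R3
  [ 1  2/3  0  0  |  -5/3 ]
  [ 0    1  0  0  |    -3 ]
  [ 0    0  1  0  |  -5/3 ]
  [ 0    0  0  1  |     0 ]
R1 ← R1 − 2/3·R2
  [ 1  0  0  0  |   1/3 ]
  [ 0  1  0  0  |    -3 ]
  [ 0  0  1  0  |  -5/3 ]
  [ 0  0  0  1  |     0 ]
Reading off the last column: a = 1/3, b = -3, c = -5/3, d = 0.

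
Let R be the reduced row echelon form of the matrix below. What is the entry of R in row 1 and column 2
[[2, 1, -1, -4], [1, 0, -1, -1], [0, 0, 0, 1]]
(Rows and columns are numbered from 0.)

Multiply ρ1 by 1/2.
  [ 1  1/2  -1/2  -2 ]
  [ 1    0    -1  -1 ]
  [ 0    0     0   1 ]
Subtract ρ1 from ρ2.
  [ 1   1/2  -1/2  -2 ]
  [ 0  -1/2  -1/2   1 ]
  [ 0     0     0   1 ]
Multiply ρ2 by -2.
  [ 1  1/2  -1/2  -2 ]
  [ 0    1     1  -2 ]
  [ 0    0     0   1 ]
Add 2 times ρ3 to ρ2.
  [ 1  1/2  -1/2  -2 ]
  [ 0    1     1   0 ]
  [ 0    0     0   1 ]
Add 2 times ρ3 to ρ1.
  [ 1  1/2  -1/2  0 ]
  [ 0    1     1  0 ]
  [ 0    0     0  1 ]
Subtract 1/2 times ρ2 from ρ1.
  [ 1  0  -1  0 ]
  [ 0  1   1  0 ]
  [ 0  0   0  1 ]

1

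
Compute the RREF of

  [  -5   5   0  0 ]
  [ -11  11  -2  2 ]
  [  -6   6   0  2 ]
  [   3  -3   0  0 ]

[[1, -1, 0, 0], [0, 0, 1, 0], [0, 0, 0, 1], [0, 0, 0, 0]]

ρ1 ← -1/5·ρ1
  [   1  -1   0  0 ]
  [ -11  11  -2  2 ]
  [  -6   6   0  2 ]
  [   3  -3   0  0 ]
ρ2 ← ρ2 + 11·ρ1
  [  1  -1   0  0 ]
  [  0   0  -2  2 ]
  [ -6   6   0  2 ]
  [  3  -3   0  0 ]
ρ3 ← ρ3 + 6·ρ1
  [ 1  -1   0  0 ]
  [ 0   0  -2  2 ]
  [ 0   0   0  2 ]
  [ 3  -3   0  0 ]
ρ4 ← ρ4 − 3·ρ1
  [ 1  -1   0  0 ]
  [ 0   0  -2  2 ]
  [ 0   0   0  2 ]
  [ 0   0   0  0 ]
ρ2 ← -1/2·ρ2
  [ 1  -1  0   0 ]
  [ 0   0  1  -1 ]
  [ 0   0  0   2 ]
  [ 0   0  0   0 ]
ρ3 ← 1/2·ρ3
  [ 1  -1  0   0 ]
  [ 0   0  1  -1 ]
  [ 0   0  0   1 ]
  [ 0   0  0   0 ]
ρ2 ← ρ2 + ρ3
  [ 1  -1  0  0 ]
  [ 0   0  1  0 ]
  [ 0   0  0  1 ]
  [ 0   0  0  0 ]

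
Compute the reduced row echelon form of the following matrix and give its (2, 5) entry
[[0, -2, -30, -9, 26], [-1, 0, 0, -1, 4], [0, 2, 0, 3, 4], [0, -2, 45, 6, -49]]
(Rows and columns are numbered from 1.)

2

r1 ↔ r2
  [ -1   0    0  -1    4 ]
  [  0  -2  -30  -9   26 ]
  [  0   2    0   3    4 ]
  [  0  -2   45   6  -49 ]
r1 → -1·r1
  [ 1   0    0   1   -4 ]
  [ 0  -2  -30  -9   26 ]
  [ 0   2    0   3    4 ]
  [ 0  -2   45   6  -49 ]
r2 → -1/2·r2
  [ 1   0   0    1   -4 ]
  [ 0   1  15  9/2  -13 ]
  [ 0   2   0    3    4 ]
  [ 0  -2  45    6  -49 ]
r3 → r3 − 2·r2
  [ 1   0    0    1   -4 ]
  [ 0   1   15  9/2  -13 ]
  [ 0   0  -30   -6   30 ]
  [ 0  -2   45    6  -49 ]
r4 → r4 + 2·r2
  [ 1  0    0    1   -4 ]
  [ 0  1   15  9/2  -13 ]
  [ 0  0  -30   -6   30 ]
  [ 0  0   75   15  -75 ]
r3 → -1/30·r3
  [ 1  0   0    1   -4 ]
  [ 0  1  15  9/2  -13 ]
  [ 0  0   1  1/5   -1 ]
  [ 0  0  75   15  -75 ]
r4 → r4 − 75·r3
  [ 1  0   0    1   -4 ]
  [ 0  1  15  9/2  -13 ]
  [ 0  0   1  1/5   -1 ]
  [ 0  0   0    0    0 ]
r2 → r2 − 15·r3
  [ 1  0  0    1  -4 ]
  [ 0  1  0  3/2   2 ]
  [ 0  0  1  1/5  -1 ]
  [ 0  0  0    0   0 ]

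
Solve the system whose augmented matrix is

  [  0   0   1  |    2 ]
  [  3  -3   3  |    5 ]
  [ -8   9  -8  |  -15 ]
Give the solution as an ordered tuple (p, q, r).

(-2, -5/3, 2)

r1 ↔ r2
  [  3  -3   3  |    5 ]
  [  0   0   1  |    2 ]
  [ -8   9  -8  |  -15 ]
r1 → 1/3·r1
  [  1  -1   1  |  5/3 ]
  [  0   0   1  |    2 ]
  [ -8   9  -8  |  -15 ]
r3 → r3 + 8·r1
  [ 1  -1  1  |   5/3 ]
  [ 0   0  1  |     2 ]
  [ 0   1  0  |  -5/3 ]
r2 ↔ r3
  [ 1  -1  1  |   5/3 ]
  [ 0   1  0  |  -5/3 ]
  [ 0   0  1  |     2 ]
r1 → r1 − r3
  [ 1  -1  0  |  -1/3 ]
  [ 0   1  0  |  -5/3 ]
  [ 0   0  1  |     2 ]
r1 → r1 + r2
  [ 1  0  0  |    -2 ]
  [ 0  1  0  |  -5/3 ]
  [ 0  0  1  |     2 ]
Reading off the last column: p = -2, q = -5/3, r = 2.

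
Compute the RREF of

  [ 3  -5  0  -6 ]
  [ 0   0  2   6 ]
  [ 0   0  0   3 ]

Multiply R1 by 1/3.
  [ 1  -5/3  0  -2 ]
  [ 0     0  2   6 ]
  [ 0     0  0   3 ]
Multiply R2 by 1/2.
  [ 1  -5/3  0  -2 ]
  [ 0     0  1   3 ]
  [ 0     0  0   3 ]
Multiply R3 by 1/3.
  [ 1  -5/3  0  -2 ]
  [ 0     0  1   3 ]
  [ 0     0  0   1 ]
Subtract 3 times R3 from R2.
  [ 1  -5/3  0  -2 ]
  [ 0     0  1   0 ]
  [ 0     0  0   1 ]
Add 2 times R3 to R1.
  [ 1  -5/3  0  0 ]
  [ 0     0  1  0 ]
  [ 0     0  0  1 ]

[[1, -5/3, 0, 0], [0, 0, 1, 0], [0, 0, 0, 1]]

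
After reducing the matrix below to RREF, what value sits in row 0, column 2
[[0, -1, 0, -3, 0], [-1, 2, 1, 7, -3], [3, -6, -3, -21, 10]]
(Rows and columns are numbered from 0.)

r1 <=> r2
  [ -1   2   1    7  -3 ]
  [  0  -1   0   -3   0 ]
  [  3  -6  -3  -21  10 ]
r1 -> -1·r1
  [ 1  -2  -1   -7   3 ]
  [ 0  -1   0   -3   0 ]
  [ 3  -6  -3  -21  10 ]
r3 -> r3 − 3·r1
  [ 1  -2  -1  -7  3 ]
  [ 0  -1   0  -3  0 ]
  [ 0   0   0   0  1 ]
r2 -> -1·r2
  [ 1  -2  -1  -7  3 ]
  [ 0   1   0   3  0 ]
  [ 0   0   0   0  1 ]
r1 -> r1 − 3·r3
  [ 1  -2  -1  -7  0 ]
  [ 0   1   0   3  0 ]
  [ 0   0   0   0  1 ]
r1 -> r1 + 2·r2
  [ 1  0  -1  -1  0 ]
  [ 0  1   0   3  0 ]
  [ 0  0   0   0  1 ]

-1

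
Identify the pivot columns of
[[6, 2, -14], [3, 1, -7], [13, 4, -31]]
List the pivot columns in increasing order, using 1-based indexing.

1, 2

Multiply R1 by 1/6.
  [  1  1/3  -7/3 ]
  [  3    1    -7 ]
  [ 13    4   -31 ]
Subtract 3 times R1 from R2.
  [  1  1/3  -7/3 ]
  [  0    0     0 ]
  [ 13    4   -31 ]
Subtract 13 times R1 from R3.
  [ 1   1/3  -7/3 ]
  [ 0     0     0 ]
  [ 0  -1/3  -2/3 ]
Swap R2 and R3.
  [ 1   1/3  -7/3 ]
  [ 0  -1/3  -2/3 ]
  [ 0     0     0 ]
Multiply R2 by -3.
  [ 1  1/3  -7/3 ]
  [ 0    1     2 ]
  [ 0    0     0 ]
Subtract 1/3 times R2 from R1.
  [ 1  0  -3 ]
  [ 0  1   2 ]
  [ 0  0   0 ]
Pivot columns are the columns containing a leading 1.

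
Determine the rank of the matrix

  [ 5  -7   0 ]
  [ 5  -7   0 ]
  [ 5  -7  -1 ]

Multiply R1 by 1/5.
  [ 1  -7/5   0 ]
  [ 5    -7   0 ]
  [ 5    -7  -1 ]
Subtract 5 times R1 from R2.
  [ 1  -7/5   0 ]
  [ 0     0   0 ]
  [ 5    -7  -1 ]
Subtract 5 times R1 from R3.
  [ 1  -7/5   0 ]
  [ 0     0   0 ]
  [ 0     0  -1 ]
Swap R2 and R3.
  [ 1  -7/5   0 ]
  [ 0     0  -1 ]
  [ 0     0   0 ]
Multiply R2 by -1.
  [ 1  -7/5  0 ]
  [ 0     0  1 ]
  [ 0     0  0 ]
The reduced form has 2 nonzero rows.

rank = 2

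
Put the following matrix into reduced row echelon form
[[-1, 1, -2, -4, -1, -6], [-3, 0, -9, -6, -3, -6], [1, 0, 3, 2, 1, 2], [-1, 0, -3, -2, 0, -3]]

[[1, 0, 3, 2, 0, 3], [0, 1, 1, -2, 0, -4], [0, 0, 0, 0, 1, -1], [0, 0, 0, 0, 0, 0]]

ρ1 -> -1·ρ1
  [  1  -1   2   4   1   6 ]
  [ -3   0  -9  -6  -3  -6 ]
  [  1   0   3   2   1   2 ]
  [ -1   0  -3  -2   0  -3 ]
ρ2 -> ρ2 + 3·ρ1
  [  1  -1   2   4  1   6 ]
  [  0  -3  -3   6  0  12 ]
  [  1   0   3   2  1   2 ]
  [ -1   0  -3  -2  0  -3 ]
ρ3 -> ρ3 − ρ1
  [  1  -1   2   4  1   6 ]
  [  0  -3  -3   6  0  12 ]
  [  0   1   1  -2  0  -4 ]
  [ -1   0  -3  -2  0  -3 ]
ρ4 -> ρ4 + ρ1
  [ 1  -1   2   4  1   6 ]
  [ 0  -3  -3   6  0  12 ]
  [ 0   1   1  -2  0  -4 ]
  [ 0  -1  -1   2  1   3 ]
ρ2 -> -1/3·ρ2
  [ 1  -1   2   4  1   6 ]
  [ 0   1   1  -2  0  -4 ]
  [ 0   1   1  -2  0  -4 ]
  [ 0  -1  -1   2  1   3 ]
ρ3 -> ρ3 − ρ2
  [ 1  -1   2   4  1   6 ]
  [ 0   1   1  -2  0  -4 ]
  [ 0   0   0   0  0   0 ]
  [ 0  -1  -1   2  1   3 ]
ρ4 -> ρ4 + ρ2
  [ 1  -1  2   4  1   6 ]
  [ 0   1  1  -2  0  -4 ]
  [ 0   0  0   0  0   0 ]
  [ 0   0  0   0  1  -1 ]
ρ3 ↔ ρ4
  [ 1  -1  2   4  1   6 ]
  [ 0   1  1  -2  0  -4 ]
  [ 0   0  0   0  1  -1 ]
  [ 0   0  0   0  0   0 ]
ρ1 -> ρ1 − ρ3
  [ 1  -1  2   4  0   7 ]
  [ 0   1  1  -2  0  -4 ]
  [ 0   0  0   0  1  -1 ]
  [ 0   0  0   0  0   0 ]
ρ1 -> ρ1 + ρ2
  [ 1  0  3   2  0   3 ]
  [ 0  1  1  -2  0  -4 ]
  [ 0  0  0   0  1  -1 ]
  [ 0  0  0   0  0   0 ]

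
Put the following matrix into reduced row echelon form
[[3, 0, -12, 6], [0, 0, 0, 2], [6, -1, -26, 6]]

[[1, 0, -4, 0], [0, 1, 2, 0], [0, 0, 0, 1]]

Multiply r1 by 1/3.
  [ 1   0   -4  2 ]
  [ 0   0    0  2 ]
  [ 6  -1  -26  6 ]
Subtract 6 times r1 from r3.
  [ 1   0  -4   2 ]
  [ 0   0   0   2 ]
  [ 0  -1  -2  -6 ]
Swap r2 and r3.
  [ 1   0  -4   2 ]
  [ 0  -1  -2  -6 ]
  [ 0   0   0   2 ]
Multiply r2 by -1.
  [ 1  0  -4  2 ]
  [ 0  1   2  6 ]
  [ 0  0   0  2 ]
Multiply r3 by 1/2.
  [ 1  0  -4  2 ]
  [ 0  1   2  6 ]
  [ 0  0   0  1 ]
Subtract 6 times r3 from r2.
  [ 1  0  -4  2 ]
  [ 0  1   2  0 ]
  [ 0  0   0  1 ]
Subtract 2 times r3 from r1.
  [ 1  0  -4  0 ]
  [ 0  1   2  0 ]
  [ 0  0   0  1 ]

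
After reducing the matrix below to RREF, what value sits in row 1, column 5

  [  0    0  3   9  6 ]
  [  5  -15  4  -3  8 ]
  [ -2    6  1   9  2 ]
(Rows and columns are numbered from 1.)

Swap r1 and r2.
  [  5  -15  4  -3  8 ]
  [  0    0  3   9  6 ]
  [ -2    6  1   9  2 ]
Multiply r1 by 1/5.
  [  1  -3  4/5  -3/5  8/5 ]
  [  0   0    3     9    6 ]
  [ -2   6    1     9    2 ]
Add 2 times r1 to r3.
  [ 1  -3   4/5  -3/5   8/5 ]
  [ 0   0     3     9     6 ]
  [ 0   0  13/5  39/5  26/5 ]
Multiply r2 by 1/3.
  [ 1  -3   4/5  -3/5   8/5 ]
  [ 0   0     1     3     2 ]
  [ 0   0  13/5  39/5  26/5 ]
Subtract 13/5 times r2 from r3.
  [ 1  -3  4/5  -3/5  8/5 ]
  [ 0   0    1     3    2 ]
  [ 0   0    0     0    0 ]
Subtract 4/5 times r2 from r1.
  [ 1  -3  0  -3  0 ]
  [ 0   0  1   3  2 ]
  [ 0   0  0   0  0 ]

0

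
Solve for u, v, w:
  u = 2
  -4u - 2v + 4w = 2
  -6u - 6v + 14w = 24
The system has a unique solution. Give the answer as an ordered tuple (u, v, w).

Form the augmented matrix and row-reduce:
  [  1   0   0  |   2 ]
  [ -4  -2   4  |   2 ]
  [ -6  -6  14  |  24 ]
r2 → r2 + 4·r1
  [  1   0   0  |   2 ]
  [  0  -2   4  |  10 ]
  [ -6  -6  14  |  24 ]
r3 → r3 + 6·r1
  [ 1   0   0  |   2 ]
  [ 0  -2   4  |  10 ]
  [ 0  -6  14  |  36 ]
r2 → -1/2·r2
  [ 1   0   0  |   2 ]
  [ 0   1  -2  |  -5 ]
  [ 0  -6  14  |  36 ]
r3 → r3 + 6·r2
  [ 1  0   0  |   2 ]
  [ 0  1  -2  |  -5 ]
  [ 0  0   2  |   6 ]
r3 → 1/2·r3
  [ 1  0   0  |   2 ]
  [ 0  1  -2  |  -5 ]
  [ 0  0   1  |   3 ]
r2 → r2 + 2·r3
  [ 1  0  0  |  2 ]
  [ 0  1  0  |  1 ]
  [ 0  0  1  |  3 ]
Reading off the last column: u = 2, v = 1, w = 3.

(2, 1, 3)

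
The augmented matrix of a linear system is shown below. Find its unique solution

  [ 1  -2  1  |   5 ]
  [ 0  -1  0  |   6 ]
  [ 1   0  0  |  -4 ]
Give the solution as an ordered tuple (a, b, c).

R3 ← R3 − R1
  [ 1  -2   1  |   5 ]
  [ 0  -1   0  |   6 ]
  [ 0   2  -1  |  -9 ]
R2 ← -1·R2
  [ 1  -2   1  |   5 ]
  [ 0   1   0  |  -6 ]
  [ 0   2  -1  |  -9 ]
R3 ← R3 − 2·R2
  [ 1  -2   1  |   5 ]
  [ 0   1   0  |  -6 ]
  [ 0   0  -1  |   3 ]
R3 ← -1·R3
  [ 1  -2  1  |   5 ]
  [ 0   1  0  |  -6 ]
  [ 0   0  1  |  -3 ]
R1 ← R1 − R3
  [ 1  -2  0  |   8 ]
  [ 0   1  0  |  -6 ]
  [ 0   0  1  |  -3 ]
R1 ← R1 + 2·R2
  [ 1  0  0  |  -4 ]
  [ 0  1  0  |  -6 ]
  [ 0  0  1  |  -3 ]
Reading off the last column: a = -4, b = -6, c = -3.

(-4, -6, -3)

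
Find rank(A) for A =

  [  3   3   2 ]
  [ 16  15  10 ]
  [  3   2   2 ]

rank = 3

Multiply ρ1 by 1/3.
  [  1   1  2/3 ]
  [ 16  15   10 ]
  [  3   2    2 ]
Subtract 16 times ρ1 from ρ2.
  [ 1   1   2/3 ]
  [ 0  -1  -2/3 ]
  [ 3   2     2 ]
Subtract 3 times ρ1 from ρ3.
  [ 1   1   2/3 ]
  [ 0  -1  -2/3 ]
  [ 0  -1     0 ]
Multiply ρ2 by -1.
  [ 1   1  2/3 ]
  [ 0   1  2/3 ]
  [ 0  -1    0 ]
Add ρ2 to ρ3.
  [ 1  1  2/3 ]
  [ 0  1  2/3 ]
  [ 0  0  2/3 ]
Multiply ρ3 by 3/2.
  [ 1  1  2/3 ]
  [ 0  1  2/3 ]
  [ 0  0    1 ]
Subtract 2/3 times ρ3 from ρ2.
  [ 1  1  2/3 ]
  [ 0  1    0 ]
  [ 0  0    1 ]
Subtract 2/3 times ρ3 from ρ1.
  [ 1  1  0 ]
  [ 0  1  0 ]
  [ 0  0  1 ]
Subtract ρ2 from ρ1.
  [ 1  0  0 ]
  [ 0  1  0 ]
  [ 0  0  1 ]
The reduced form has 3 nonzero rows.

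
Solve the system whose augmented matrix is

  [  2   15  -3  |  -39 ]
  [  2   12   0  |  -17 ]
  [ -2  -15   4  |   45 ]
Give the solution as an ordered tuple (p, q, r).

(-1/2, -4/3, 6)

R1 → 1/2·R1
  [  1  15/2  -3/2  |  -39/2 ]
  [  2    12     0  |    -17 ]
  [ -2   -15     4  |     45 ]
R2 → R2 − 2·R1
  [  1  15/2  -3/2  |  -39/2 ]
  [  0    -3     3  |     22 ]
  [ -2   -15     4  |     45 ]
R3 → R3 + 2·R1
  [ 1  15/2  -3/2  |  -39/2 ]
  [ 0    -3     3  |     22 ]
  [ 0     0     1  |      6 ]
R2 → -1/3·R2
  [ 1  15/2  -3/2  |  -39/2 ]
  [ 0     1    -1  |  -22/3 ]
  [ 0     0     1  |      6 ]
R2 → R2 + R3
  [ 1  15/2  -3/2  |  -39/2 ]
  [ 0     1     0  |   -4/3 ]
  [ 0     0     1  |      6 ]
R1 → R1 + 3/2·R3
  [ 1  15/2  0  |  -21/2 ]
  [ 0     1  0  |   -4/3 ]
  [ 0     0  1  |      6 ]
R1 → R1 − 15/2·R2
  [ 1  0  0  |  -1/2 ]
  [ 0  1  0  |  -4/3 ]
  [ 0  0  1  |     6 ]
Reading off the last column: p = -1/2, q = -4/3, r = 6.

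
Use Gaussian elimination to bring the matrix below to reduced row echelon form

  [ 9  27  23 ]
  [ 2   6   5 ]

R1 -> 1/9·R1
R2 -> R2 − 2·R1
R2 -> -9·R2
R1 -> R1 − 23/9·R2

[[1, 3, 0], [0, 0, 1]]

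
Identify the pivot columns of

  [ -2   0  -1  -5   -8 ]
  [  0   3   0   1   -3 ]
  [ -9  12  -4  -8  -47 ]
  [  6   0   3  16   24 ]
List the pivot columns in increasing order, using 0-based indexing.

R1 -> -1/2·R1
  [  1   0  1/2  5/2    4 ]
  [  0   3    0    1   -3 ]
  [ -9  12   -4   -8  -47 ]
  [  6   0    3   16   24 ]
R3 -> R3 + 9·R1
  [ 1   0  1/2   5/2    4 ]
  [ 0   3    0     1   -3 ]
  [ 0  12  1/2  29/2  -11 ]
  [ 6   0    3    16   24 ]
R4 -> R4 − 6·R1
  [ 1   0  1/2   5/2    4 ]
  [ 0   3    0     1   -3 ]
  [ 0  12  1/2  29/2  -11 ]
  [ 0   0    0     1    0 ]
R2 -> 1/3·R2
  [ 1   0  1/2   5/2    4 ]
  [ 0   1    0   1/3   -1 ]
  [ 0  12  1/2  29/2  -11 ]
  [ 0   0    0     1    0 ]
R3 -> R3 − 12·R2
  [ 1  0  1/2   5/2   4 ]
  [ 0  1    0   1/3  -1 ]
  [ 0  0  1/2  21/2   1 ]
  [ 0  0    0     1   0 ]
R3 -> 2·R3
  [ 1  0  1/2  5/2   4 ]
  [ 0  1    0  1/3  -1 ]
  [ 0  0    1   21   2 ]
  [ 0  0    0    1   0 ]
R3 -> R3 − 21·R4
  [ 1  0  1/2  5/2   4 ]
  [ 0  1    0  1/3  -1 ]
  [ 0  0    1    0   2 ]
  [ 0  0    0    1   0 ]
R2 -> R2 − 1/3·R4
  [ 1  0  1/2  5/2   4 ]
  [ 0  1    0    0  -1 ]
  [ 0  0    1    0   2 ]
  [ 0  0    0    1   0 ]
R1 -> R1 − 5/2·R4
  [ 1  0  1/2  0   4 ]
  [ 0  1    0  0  -1 ]
  [ 0  0    1  0   2 ]
  [ 0  0    0  1   0 ]
R1 -> R1 − 1/2·R3
  [ 1  0  0  0   3 ]
  [ 0  1  0  0  -1 ]
  [ 0  0  1  0   2 ]
  [ 0  0  0  1   0 ]
Pivot columns are the columns containing a leading 1.

0, 1, 2, 3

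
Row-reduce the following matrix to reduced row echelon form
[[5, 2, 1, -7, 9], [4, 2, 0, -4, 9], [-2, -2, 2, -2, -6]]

[[1, 0, 1, -3, 0], [0, 1, -2, 4, 0], [0, 0, 0, 0, 1]]

R1 -> 1/5·R1
  [  1  2/5  1/5  -7/5  9/5 ]
  [  4    2    0    -4    9 ]
  [ -2   -2    2    -2   -6 ]
R2 -> R2 − 4·R1
  [  1  2/5   1/5  -7/5  9/5 ]
  [  0  2/5  -4/5   8/5  9/5 ]
  [ -2   -2     2    -2   -6 ]
R3 -> R3 + 2·R1
  [ 1   2/5   1/5   -7/5    9/5 ]
  [ 0   2/5  -4/5    8/5    9/5 ]
  [ 0  -6/5  12/5  -24/5  -12/5 ]
R2 -> 5/2·R2
  [ 1   2/5   1/5   -7/5    9/5 ]
  [ 0     1    -2      4    9/2 ]
  [ 0  -6/5  12/5  -24/5  -12/5 ]
R3 -> R3 + 6/5·R2
  [ 1  2/5  1/5  -7/5  9/5 ]
  [ 0    1   -2     4  9/2 ]
  [ 0    0    0     0    3 ]
R3 -> 1/3·R3
  [ 1  2/5  1/5  -7/5  9/5 ]
  [ 0    1   -2     4  9/2 ]
  [ 0    0    0     0    1 ]
R2 -> R2 − 9/2·R3
  [ 1  2/5  1/5  -7/5  9/5 ]
  [ 0    1   -2     4    0 ]
  [ 0    0    0     0    1 ]
R1 -> R1 − 9/5·R3
  [ 1  2/5  1/5  -7/5  0 ]
  [ 0    1   -2     4  0 ]
  [ 0    0    0     0  1 ]
R1 -> R1 − 2/5·R2
  [ 1  0   1  -3  0 ]
  [ 0  1  -2   4  0 ]
  [ 0  0   0   0  1 ]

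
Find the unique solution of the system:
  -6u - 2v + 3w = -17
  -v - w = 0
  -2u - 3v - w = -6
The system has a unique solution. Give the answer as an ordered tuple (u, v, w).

Form the augmented matrix and row-reduce:
  [ -6  -2   3  |  -17 ]
  [  0  -1  -1  |    0 ]
  [ -2  -3  -1  |   -6 ]
ρ1 → -1/6·ρ1
  [  1  1/3  -1/2  |  17/6 ]
  [  0   -1    -1  |     0 ]
  [ -2   -3    -1  |    -6 ]
ρ3 → ρ3 + 2·ρ1
  [ 1   1/3  -1/2  |  17/6 ]
  [ 0    -1    -1  |     0 ]
  [ 0  -7/3    -2  |  -1/3 ]
ρ2 → -1·ρ2
  [ 1   1/3  -1/2  |  17/6 ]
  [ 0     1     1  |     0 ]
  [ 0  -7/3    -2  |  -1/3 ]
ρ3 → ρ3 + 7/3·ρ2
  [ 1  1/3  -1/2  |  17/6 ]
  [ 0    1     1  |     0 ]
  [ 0    0   1/3  |  -1/3 ]
ρ3 → 3·ρ3
  [ 1  1/3  -1/2  |  17/6 ]
  [ 0    1     1  |     0 ]
  [ 0    0     1  |    -1 ]
ρ2 → ρ2 − ρ3
  [ 1  1/3  -1/2  |  17/6 ]
  [ 0    1     0  |     1 ]
  [ 0    0     1  |    -1 ]
ρ1 → ρ1 + 1/2·ρ3
  [ 1  1/3  0  |  7/3 ]
  [ 0    1  0  |    1 ]
  [ 0    0  1  |   -1 ]
ρ1 → ρ1 − 1/3·ρ2
  [ 1  0  0  |   2 ]
  [ 0  1  0  |   1 ]
  [ 0  0  1  |  -1 ]
Reading off the last column: u = 2, v = 1, w = -1.

(2, 1, -1)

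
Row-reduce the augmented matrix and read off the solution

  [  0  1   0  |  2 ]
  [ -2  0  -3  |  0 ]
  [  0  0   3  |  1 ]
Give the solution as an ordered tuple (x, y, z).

(-1/2, 2, 1/3)

R1 <-> R2
  [ -2  0  -3  |  0 ]
  [  0  1   0  |  2 ]
  [  0  0   3  |  1 ]
R1 -> -1/2·R1
  [ 1  0  3/2  |  0 ]
  [ 0  1    0  |  2 ]
  [ 0  0    3  |  1 ]
R3 -> 1/3·R3
  [ 1  0  3/2  |    0 ]
  [ 0  1    0  |    2 ]
  [ 0  0    1  |  1/3 ]
R1 -> R1 − 3/2·R3
  [ 1  0  0  |  -1/2 ]
  [ 0  1  0  |     2 ]
  [ 0  0  1  |   1/3 ]
Reading off the last column: x = -1/2, y = 2, z = 1/3.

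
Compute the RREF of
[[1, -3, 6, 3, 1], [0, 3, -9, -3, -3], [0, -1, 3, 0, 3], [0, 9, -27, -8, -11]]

[[1, 0, -3, 0, -2], [0, 1, -3, 0, -3], [0, 0, 0, 1, -2], [0, 0, 0, 0, 0]]

ρ2 ← 1/3·ρ2
  [ 1  -3    6   3    1 ]
  [ 0   1   -3  -1   -1 ]
  [ 0  -1    3   0    3 ]
  [ 0   9  -27  -8  -11 ]
ρ3 ← ρ3 + ρ2
  [ 1  -3    6   3    1 ]
  [ 0   1   -3  -1   -1 ]
  [ 0   0    0  -1    2 ]
  [ 0   9  -27  -8  -11 ]
ρ4 ← ρ4 − 9·ρ2
  [ 1  -3   6   3   1 ]
  [ 0   1  -3  -1  -1 ]
  [ 0   0   0  -1   2 ]
  [ 0   0   0   1  -2 ]
ρ3 ← -1·ρ3
  [ 1  -3   6   3   1 ]
  [ 0   1  -3  -1  -1 ]
  [ 0   0   0   1  -2 ]
  [ 0   0   0   1  -2 ]
ρ4 ← ρ4 − ρ3
  [ 1  -3   6   3   1 ]
  [ 0   1  -3  -1  -1 ]
  [ 0   0   0   1  -2 ]
  [ 0   0   0   0   0 ]
ρ2 ← ρ2 + ρ3
  [ 1  -3   6  3   1 ]
  [ 0   1  -3  0  -3 ]
  [ 0   0   0  1  -2 ]
  [ 0   0   0  0   0 ]
ρ1 ← ρ1 − 3·ρ3
  [ 1  -3   6  0   7 ]
  [ 0   1  -3  0  -3 ]
  [ 0   0   0  1  -2 ]
  [ 0   0   0  0   0 ]
ρ1 ← ρ1 + 3·ρ2
  [ 1  0  -3  0  -2 ]
  [ 0  1  -3  0  -3 ]
  [ 0  0   0  1  -2 ]
  [ 0  0   0  0   0 ]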